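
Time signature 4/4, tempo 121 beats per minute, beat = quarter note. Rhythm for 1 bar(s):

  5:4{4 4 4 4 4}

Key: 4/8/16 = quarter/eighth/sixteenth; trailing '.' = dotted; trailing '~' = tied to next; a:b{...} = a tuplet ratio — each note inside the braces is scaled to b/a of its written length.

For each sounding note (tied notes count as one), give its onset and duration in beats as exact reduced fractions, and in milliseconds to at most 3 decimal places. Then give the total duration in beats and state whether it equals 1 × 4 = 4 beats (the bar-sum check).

1) 0.0ms=0b +396.694ms=4/5b
2) 396.694ms=4/5b +396.694ms=4/5b
3) 793.388ms=8/5b +396.694ms=4/5b
4) 1190.083ms=12/5b +396.694ms=4/5b
5) 1586.777ms=16/5b +396.694ms=4/5b
Σ=4b of 4 (121bpm 4/4) — PASS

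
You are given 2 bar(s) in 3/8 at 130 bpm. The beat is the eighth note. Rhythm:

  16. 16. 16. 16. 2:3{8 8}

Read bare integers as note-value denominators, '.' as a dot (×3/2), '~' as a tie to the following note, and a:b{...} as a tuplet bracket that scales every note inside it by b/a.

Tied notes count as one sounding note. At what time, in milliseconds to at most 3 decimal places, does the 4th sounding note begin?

1. 0.0ms @ 0 + 346.154ms (3/4)
2. 346.154ms @ 3/4 + 346.154ms (3/4)
3. 692.308ms @ 3/2 + 346.154ms (3/4)
4. 1038.462ms @ 9/4 + 346.154ms (3/4)
5. 1384.615ms @ 3 + 692.308ms (3/2)
6. 2076.923ms @ 9/2 + 692.308ms (3/2)

note 4 onset = 9/4b = 1038.462ms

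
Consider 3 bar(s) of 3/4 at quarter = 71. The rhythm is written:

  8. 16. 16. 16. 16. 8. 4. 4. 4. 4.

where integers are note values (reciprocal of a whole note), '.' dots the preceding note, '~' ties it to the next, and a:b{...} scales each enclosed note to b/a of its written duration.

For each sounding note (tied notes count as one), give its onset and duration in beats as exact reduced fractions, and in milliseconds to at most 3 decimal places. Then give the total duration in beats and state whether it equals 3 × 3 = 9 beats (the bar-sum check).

1) 0.0ms=0b +633.803ms=3/4b
2) 633.803ms=3/4b +316.901ms=3/8b
3) 950.704ms=9/8b +316.901ms=3/8b
4) 1267.606ms=3/2b +316.901ms=3/8b
5) 1584.507ms=15/8b +316.901ms=3/8b
6) 1901.408ms=9/4b +633.803ms=3/4b
7) 2535.211ms=3b +1267.606ms=3/2b
8) 3802.817ms=9/2b +1267.606ms=3/2b
9) 5070.423ms=6b +1267.606ms=3/2b
10) 6338.028ms=15/2b +1267.606ms=3/2b
Σ=9b of 9 (71bpm 3/4) — PASS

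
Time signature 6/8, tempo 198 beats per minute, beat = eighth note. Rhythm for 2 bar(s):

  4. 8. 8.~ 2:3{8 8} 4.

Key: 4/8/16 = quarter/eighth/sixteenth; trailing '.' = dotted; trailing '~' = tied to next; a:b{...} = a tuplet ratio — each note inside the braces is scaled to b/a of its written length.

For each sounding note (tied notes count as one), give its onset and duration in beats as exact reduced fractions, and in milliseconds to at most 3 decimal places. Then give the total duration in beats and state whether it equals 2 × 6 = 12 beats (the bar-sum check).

1) 0.0ms=0b +909.091ms=3b
2) 909.091ms=3b +454.545ms=3/2b
3) 1363.636ms=9/2b +909.091ms=3b
4) 2272.727ms=15/2b +454.545ms=3/2b
5) 2727.273ms=9b +909.091ms=3b
Σ=12b of 12 (198bpm 6/8) — PASS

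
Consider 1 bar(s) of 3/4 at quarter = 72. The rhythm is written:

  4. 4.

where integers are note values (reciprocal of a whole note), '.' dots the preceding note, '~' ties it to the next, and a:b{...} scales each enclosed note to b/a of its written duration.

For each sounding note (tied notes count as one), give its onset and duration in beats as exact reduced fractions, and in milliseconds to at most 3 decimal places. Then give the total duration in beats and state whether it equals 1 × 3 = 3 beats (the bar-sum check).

1) 0.0ms=0b +1250.0ms=3/2b
2) 1250.0ms=3/2b +1250.0ms=3/2b
Σ=3b of 3 (72bpm 3/4) — PASS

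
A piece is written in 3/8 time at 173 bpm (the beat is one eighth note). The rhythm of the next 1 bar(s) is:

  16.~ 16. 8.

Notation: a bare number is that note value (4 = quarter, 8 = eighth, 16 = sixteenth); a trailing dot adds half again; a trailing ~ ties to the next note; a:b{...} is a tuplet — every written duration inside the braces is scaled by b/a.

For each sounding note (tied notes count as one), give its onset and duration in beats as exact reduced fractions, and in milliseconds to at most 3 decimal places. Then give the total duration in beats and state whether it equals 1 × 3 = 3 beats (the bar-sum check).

1) 0.0ms=0b +520.231ms=3/2b
2) 520.231ms=3/2b +520.231ms=3/2b
Σ=3b of 3 (173bpm 3/8) — PASS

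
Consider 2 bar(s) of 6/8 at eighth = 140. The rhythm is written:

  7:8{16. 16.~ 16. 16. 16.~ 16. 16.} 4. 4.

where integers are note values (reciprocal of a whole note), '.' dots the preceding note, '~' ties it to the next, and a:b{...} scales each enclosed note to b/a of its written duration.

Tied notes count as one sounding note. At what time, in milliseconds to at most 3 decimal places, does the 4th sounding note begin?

1. 0.0ms @ 0 + 367.347ms (6/7)
2. 367.347ms @ 6/7 + 734.694ms (12/7)
3. 1102.041ms @ 18/7 + 367.347ms (6/7)
4. 1469.388ms @ 24/7 + 734.694ms (12/7)
5. 2204.082ms @ 36/7 + 367.347ms (6/7)
6. 2571.429ms @ 6 + 1285.714ms (3)
7. 3857.143ms @ 9 + 1285.714ms (3)

note 4 onset = 24/7b = 1469.388ms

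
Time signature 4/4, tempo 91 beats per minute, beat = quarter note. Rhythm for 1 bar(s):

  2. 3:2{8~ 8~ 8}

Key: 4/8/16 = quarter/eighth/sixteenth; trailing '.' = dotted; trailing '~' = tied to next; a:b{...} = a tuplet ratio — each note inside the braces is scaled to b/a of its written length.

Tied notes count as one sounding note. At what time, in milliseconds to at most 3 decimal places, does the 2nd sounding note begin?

note 2 onset = 3b = 1978.022ms

1. 0.0ms @ 0 + 1978.022ms (3)
2. 1978.022ms @ 3 + 659.341ms (1)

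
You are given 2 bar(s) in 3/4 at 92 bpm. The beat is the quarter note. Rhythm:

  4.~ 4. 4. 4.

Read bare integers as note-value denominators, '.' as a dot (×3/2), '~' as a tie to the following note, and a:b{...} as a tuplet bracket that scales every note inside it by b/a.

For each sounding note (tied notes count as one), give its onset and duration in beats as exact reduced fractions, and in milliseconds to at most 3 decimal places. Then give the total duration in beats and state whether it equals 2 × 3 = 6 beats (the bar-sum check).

1) 0.0ms=0b +1956.522ms=3b
2) 1956.522ms=3b +978.261ms=3/2b
3) 2934.783ms=9/2b +978.261ms=3/2b
Σ=6b of 6 (92bpm 3/4) — PASS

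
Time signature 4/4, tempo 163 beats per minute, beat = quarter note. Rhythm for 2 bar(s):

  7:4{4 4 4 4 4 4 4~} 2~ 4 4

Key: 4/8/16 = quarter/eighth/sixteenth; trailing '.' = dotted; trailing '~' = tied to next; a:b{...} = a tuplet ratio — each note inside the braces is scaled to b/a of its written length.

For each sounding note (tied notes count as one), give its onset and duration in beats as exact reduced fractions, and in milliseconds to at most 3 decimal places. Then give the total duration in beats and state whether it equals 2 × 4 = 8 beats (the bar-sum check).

1) 0.0ms=0b +210.342ms=4/7b
2) 210.342ms=4/7b +210.342ms=4/7b
3) 420.684ms=8/7b +210.342ms=4/7b
4) 631.025ms=12/7b +210.342ms=4/7b
5) 841.367ms=16/7b +210.342ms=4/7b
6) 1051.709ms=20/7b +210.342ms=4/7b
7) 1262.051ms=24/7b +1314.636ms=25/7b
8) 2576.687ms=7b +368.098ms=1b
Σ=8b of 8 (163bpm 4/4) — PASS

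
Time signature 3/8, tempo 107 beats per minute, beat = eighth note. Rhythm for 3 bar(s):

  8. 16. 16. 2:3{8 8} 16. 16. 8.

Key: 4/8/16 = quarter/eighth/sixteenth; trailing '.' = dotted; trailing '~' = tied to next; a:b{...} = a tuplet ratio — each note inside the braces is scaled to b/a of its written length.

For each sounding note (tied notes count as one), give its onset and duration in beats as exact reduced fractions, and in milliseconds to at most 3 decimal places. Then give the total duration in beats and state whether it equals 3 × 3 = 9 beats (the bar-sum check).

1) 0.0ms=0b +841.121ms=3/2b
2) 841.121ms=3/2b +420.561ms=3/4b
3) 1261.682ms=9/4b +420.561ms=3/4b
4) 1682.243ms=3b +841.121ms=3/2b
5) 2523.364ms=9/2b +841.121ms=3/2b
6) 3364.486ms=6b +420.561ms=3/4b
7) 3785.047ms=27/4b +420.561ms=3/4b
8) 4205.607ms=15/2b +841.121ms=3/2b
Σ=9b of 9 (107bpm 3/8) — PASS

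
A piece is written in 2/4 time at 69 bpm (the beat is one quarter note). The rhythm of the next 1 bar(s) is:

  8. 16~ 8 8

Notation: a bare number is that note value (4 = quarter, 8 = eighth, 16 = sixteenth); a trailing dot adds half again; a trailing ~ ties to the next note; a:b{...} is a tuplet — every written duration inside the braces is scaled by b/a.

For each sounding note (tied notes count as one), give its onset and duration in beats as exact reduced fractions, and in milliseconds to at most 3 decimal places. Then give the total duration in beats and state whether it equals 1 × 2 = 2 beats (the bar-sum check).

1) 0.0ms=0b +652.174ms=3/4b
2) 652.174ms=3/4b +652.174ms=3/4b
3) 1304.348ms=3/2b +434.783ms=1/2b
Σ=2b of 2 (69bpm 2/4) — PASS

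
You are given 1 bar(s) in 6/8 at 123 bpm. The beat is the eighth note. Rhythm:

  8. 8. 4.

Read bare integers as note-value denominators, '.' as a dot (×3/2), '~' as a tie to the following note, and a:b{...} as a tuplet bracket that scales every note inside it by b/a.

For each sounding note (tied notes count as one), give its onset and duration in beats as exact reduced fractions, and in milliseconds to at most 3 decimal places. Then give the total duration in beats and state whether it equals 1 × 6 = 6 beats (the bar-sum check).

1) 0.0ms=0b +731.707ms=3/2b
2) 731.707ms=3/2b +731.707ms=3/2b
3) 1463.415ms=3b +1463.415ms=3b
Σ=6b of 6 (123bpm 6/8) — PASS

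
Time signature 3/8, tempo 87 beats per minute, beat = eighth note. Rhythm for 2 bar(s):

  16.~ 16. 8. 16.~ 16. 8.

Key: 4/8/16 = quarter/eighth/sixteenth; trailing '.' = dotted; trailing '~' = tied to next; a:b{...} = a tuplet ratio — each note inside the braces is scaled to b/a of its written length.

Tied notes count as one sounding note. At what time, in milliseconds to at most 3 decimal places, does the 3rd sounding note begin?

note 3 onset = 3b = 2068.966ms

1. 0.0ms @ 0 + 1034.483ms (3/2)
2. 1034.483ms @ 3/2 + 1034.483ms (3/2)
3. 2068.966ms @ 3 + 1034.483ms (3/2)
4. 3103.448ms @ 9/2 + 1034.483ms (3/2)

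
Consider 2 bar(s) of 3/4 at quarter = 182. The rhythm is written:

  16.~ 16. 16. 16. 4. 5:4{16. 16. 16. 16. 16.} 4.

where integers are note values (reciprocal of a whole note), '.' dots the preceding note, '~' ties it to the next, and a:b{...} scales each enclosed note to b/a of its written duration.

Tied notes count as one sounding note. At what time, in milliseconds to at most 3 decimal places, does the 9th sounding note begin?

1. 0.0ms @ 0 + 247.253ms (3/4)
2. 247.253ms @ 3/4 + 123.626ms (3/8)
3. 370.879ms @ 9/8 + 123.626ms (3/8)
4. 494.505ms @ 3/2 + 494.505ms (3/2)
5. 989.011ms @ 3 + 98.901ms (3/10)
6. 1087.912ms @ 33/10 + 98.901ms (3/10)
7. 1186.813ms @ 18/5 + 98.901ms (3/10)
8. 1285.714ms @ 39/10 + 98.901ms (3/10)
9. 1384.615ms @ 21/5 + 98.901ms (3/10)
10. 1483.516ms @ 9/2 + 494.505ms (3/2)

note 9 onset = 21/5b = 1384.615ms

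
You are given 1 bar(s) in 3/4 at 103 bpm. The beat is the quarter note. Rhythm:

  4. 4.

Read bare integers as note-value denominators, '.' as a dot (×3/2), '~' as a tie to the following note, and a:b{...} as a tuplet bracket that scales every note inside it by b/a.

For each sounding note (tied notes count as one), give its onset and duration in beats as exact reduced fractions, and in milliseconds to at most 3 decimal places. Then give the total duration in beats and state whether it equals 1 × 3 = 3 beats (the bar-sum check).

1) 0.0ms=0b +873.786ms=3/2b
2) 873.786ms=3/2b +873.786ms=3/2b
Σ=3b of 3 (103bpm 3/4) — PASS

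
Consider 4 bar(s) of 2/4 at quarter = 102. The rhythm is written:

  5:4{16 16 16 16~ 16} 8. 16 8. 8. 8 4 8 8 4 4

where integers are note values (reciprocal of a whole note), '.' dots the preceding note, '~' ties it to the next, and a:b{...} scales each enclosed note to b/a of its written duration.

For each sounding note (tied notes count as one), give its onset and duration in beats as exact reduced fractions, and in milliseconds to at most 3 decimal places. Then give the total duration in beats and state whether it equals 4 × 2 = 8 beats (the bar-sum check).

1) 0.0ms=0b +117.647ms=1/5b
2) 117.647ms=1/5b +117.647ms=1/5b
3) 235.294ms=2/5b +117.647ms=1/5b
4) 352.941ms=3/5b +235.294ms=2/5b
5) 588.235ms=1b +441.176ms=3/4b
6) 1029.412ms=7/4b +147.059ms=1/4b
7) 1176.471ms=2b +441.176ms=3/4b
8) 1617.647ms=11/4b +441.176ms=3/4b
9) 2058.824ms=7/2b +294.118ms=1/2b
10) 2352.941ms=4b +588.235ms=1b
11) 2941.176ms=5b +294.118ms=1/2b
12) 3235.294ms=11/2b +294.118ms=1/2b
13) 3529.412ms=6b +588.235ms=1b
14) 4117.647ms=7b +588.235ms=1b
Σ=8b of 8 (102bpm 2/4) — PASS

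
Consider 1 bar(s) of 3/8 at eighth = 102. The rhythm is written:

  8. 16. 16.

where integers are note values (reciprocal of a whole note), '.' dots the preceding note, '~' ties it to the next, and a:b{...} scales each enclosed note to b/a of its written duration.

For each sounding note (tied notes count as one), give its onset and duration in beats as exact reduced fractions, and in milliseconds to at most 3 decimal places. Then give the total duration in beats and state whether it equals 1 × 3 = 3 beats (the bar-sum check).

1) 0.0ms=0b +882.353ms=3/2b
2) 882.353ms=3/2b +441.176ms=3/4b
3) 1323.529ms=9/4b +441.176ms=3/4b
Σ=3b of 3 (102bpm 3/8) — PASS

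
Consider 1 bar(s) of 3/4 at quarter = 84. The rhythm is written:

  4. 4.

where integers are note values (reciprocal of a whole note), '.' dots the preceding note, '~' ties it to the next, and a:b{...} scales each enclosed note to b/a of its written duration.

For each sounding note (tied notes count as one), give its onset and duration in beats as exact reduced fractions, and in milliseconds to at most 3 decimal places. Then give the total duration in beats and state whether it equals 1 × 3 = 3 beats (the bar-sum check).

1) 0.0ms=0b +1071.429ms=3/2b
2) 1071.429ms=3/2b +1071.429ms=3/2b
Σ=3b of 3 (84bpm 3/4) — PASS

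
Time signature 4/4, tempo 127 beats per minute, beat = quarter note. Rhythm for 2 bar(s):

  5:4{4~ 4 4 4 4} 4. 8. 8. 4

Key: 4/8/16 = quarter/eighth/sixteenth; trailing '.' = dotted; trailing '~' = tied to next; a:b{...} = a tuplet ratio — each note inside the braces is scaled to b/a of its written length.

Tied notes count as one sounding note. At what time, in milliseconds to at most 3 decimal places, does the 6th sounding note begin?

1. 0.0ms @ 0 + 755.906ms (8/5)
2. 755.906ms @ 8/5 + 377.953ms (4/5)
3. 1133.858ms @ 12/5 + 377.953ms (4/5)
4. 1511.811ms @ 16/5 + 377.953ms (4/5)
5. 1889.764ms @ 4 + 708.661ms (3/2)
6. 2598.425ms @ 11/2 + 354.331ms (3/4)
7. 2952.756ms @ 25/4 + 354.331ms (3/4)
8. 3307.087ms @ 7 + 472.441ms (1)

note 6 onset = 11/2b = 2598.425ms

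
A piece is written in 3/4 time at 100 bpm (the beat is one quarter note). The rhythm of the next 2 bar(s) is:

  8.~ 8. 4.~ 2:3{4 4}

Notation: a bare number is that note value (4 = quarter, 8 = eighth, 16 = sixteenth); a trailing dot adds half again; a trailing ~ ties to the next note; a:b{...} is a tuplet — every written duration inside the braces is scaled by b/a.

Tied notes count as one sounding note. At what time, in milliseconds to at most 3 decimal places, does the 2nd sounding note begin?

1. 0.0ms @ 0 + 900.0ms (3/2)
2. 900.0ms @ 3/2 + 1800.0ms (3)
3. 2700.0ms @ 9/2 + 900.0ms (3/2)

note 2 onset = 3/2b = 900.0ms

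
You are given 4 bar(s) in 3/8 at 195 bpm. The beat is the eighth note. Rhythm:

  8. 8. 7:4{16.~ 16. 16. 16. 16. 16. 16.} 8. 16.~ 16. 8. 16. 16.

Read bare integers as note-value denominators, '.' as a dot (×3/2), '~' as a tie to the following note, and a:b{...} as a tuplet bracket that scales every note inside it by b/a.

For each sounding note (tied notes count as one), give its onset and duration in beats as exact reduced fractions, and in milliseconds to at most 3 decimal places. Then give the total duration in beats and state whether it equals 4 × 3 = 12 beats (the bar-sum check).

1) 0.0ms=0b +461.538ms=3/2b
2) 461.538ms=3/2b +461.538ms=3/2b
3) 923.077ms=3b +263.736ms=6/7b
4) 1186.813ms=27/7b +131.868ms=3/7b
5) 1318.681ms=30/7b +131.868ms=3/7b
6) 1450.549ms=33/7b +131.868ms=3/7b
7) 1582.418ms=36/7b +131.868ms=3/7b
8) 1714.286ms=39/7b +131.868ms=3/7b
9) 1846.154ms=6b +461.538ms=3/2b
10) 2307.692ms=15/2b +461.538ms=3/2b
11) 2769.231ms=9b +461.538ms=3/2b
12) 3230.769ms=21/2b +230.769ms=3/4b
13) 3461.538ms=45/4b +230.769ms=3/4b
Σ=12b of 12 (195bpm 3/8) — PASS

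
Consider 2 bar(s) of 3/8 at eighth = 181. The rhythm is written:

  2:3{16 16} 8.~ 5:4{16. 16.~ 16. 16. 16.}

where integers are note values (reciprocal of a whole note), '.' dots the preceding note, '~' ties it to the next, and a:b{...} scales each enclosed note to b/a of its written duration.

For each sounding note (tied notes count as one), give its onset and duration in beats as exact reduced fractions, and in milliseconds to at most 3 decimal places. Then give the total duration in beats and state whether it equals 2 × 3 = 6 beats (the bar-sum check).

1) 0.0ms=0b +248.619ms=3/4b
2) 248.619ms=3/4b +248.619ms=3/4b
3) 497.238ms=3/2b +696.133ms=21/10b
4) 1193.37ms=18/5b +397.79ms=6/5b
5) 1591.16ms=24/5b +198.895ms=3/5b
6) 1790.055ms=27/5b +198.895ms=3/5b
Σ=6b of 6 (181bpm 3/8) — PASS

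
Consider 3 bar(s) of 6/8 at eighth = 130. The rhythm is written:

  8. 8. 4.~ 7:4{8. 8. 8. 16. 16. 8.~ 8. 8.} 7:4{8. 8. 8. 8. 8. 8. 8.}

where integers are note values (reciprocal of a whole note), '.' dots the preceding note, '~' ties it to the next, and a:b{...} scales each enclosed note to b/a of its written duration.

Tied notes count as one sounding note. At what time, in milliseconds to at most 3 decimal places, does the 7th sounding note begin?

1. 0.0ms @ 0 + 692.308ms (3/2)
2. 692.308ms @ 3/2 + 692.308ms (3/2)
3. 1384.615ms @ 3 + 1780.22ms (27/7)
4. 3164.835ms @ 48/7 + 395.604ms (6/7)
5. 3560.44ms @ 54/7 + 395.604ms (6/7)
6. 3956.044ms @ 60/7 + 197.802ms (3/7)
7. 4153.846ms @ 9 + 197.802ms (3/7)
8. 4351.648ms @ 66/7 + 791.209ms (12/7)
9. 5142.857ms @ 78/7 + 395.604ms (6/7)
10. 5538.462ms @ 12 + 395.604ms (6/7)
11. 5934.066ms @ 90/7 + 395.604ms (6/7)
12. 6329.67ms @ 96/7 + 395.604ms (6/7)
13. 6725.275ms @ 102/7 + 395.604ms (6/7)
14. 7120.879ms @ 108/7 + 395.604ms (6/7)
15. 7516.484ms @ 114/7 + 395.604ms (6/7)
16. 7912.088ms @ 120/7 + 395.604ms (6/7)

note 7 onset = 9b = 4153.846ms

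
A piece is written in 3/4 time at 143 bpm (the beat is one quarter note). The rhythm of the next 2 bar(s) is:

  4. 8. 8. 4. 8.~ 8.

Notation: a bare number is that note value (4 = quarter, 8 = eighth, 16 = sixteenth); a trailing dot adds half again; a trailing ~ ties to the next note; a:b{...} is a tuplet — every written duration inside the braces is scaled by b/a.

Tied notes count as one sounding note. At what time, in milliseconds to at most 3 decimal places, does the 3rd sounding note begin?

1. 0.0ms @ 0 + 629.371ms (3/2)
2. 629.371ms @ 3/2 + 314.685ms (3/4)
3. 944.056ms @ 9/4 + 314.685ms (3/4)
4. 1258.741ms @ 3 + 629.371ms (3/2)
5. 1888.112ms @ 9/2 + 629.371ms (3/2)

note 3 onset = 9/4b = 944.056ms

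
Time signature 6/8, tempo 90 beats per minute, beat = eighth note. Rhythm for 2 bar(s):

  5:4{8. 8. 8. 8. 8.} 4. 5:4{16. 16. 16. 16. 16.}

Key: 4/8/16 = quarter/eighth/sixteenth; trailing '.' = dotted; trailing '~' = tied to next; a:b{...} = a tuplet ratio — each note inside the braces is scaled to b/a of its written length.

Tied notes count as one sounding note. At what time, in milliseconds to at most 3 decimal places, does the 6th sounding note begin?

1. 0.0ms @ 0 + 800.0ms (6/5)
2. 800.0ms @ 6/5 + 800.0ms (6/5)
3. 1600.0ms @ 12/5 + 800.0ms (6/5)
4. 2400.0ms @ 18/5 + 800.0ms (6/5)
5. 3200.0ms @ 24/5 + 800.0ms (6/5)
6. 4000.0ms @ 6 + 2000.0ms (3)
7. 6000.0ms @ 9 + 400.0ms (3/5)
8. 6400.0ms @ 48/5 + 400.0ms (3/5)
9. 6800.0ms @ 51/5 + 400.0ms (3/5)
10. 7200.0ms @ 54/5 + 400.0ms (3/5)
11. 7600.0ms @ 57/5 + 400.0ms (3/5)

note 6 onset = 6b = 4000.0ms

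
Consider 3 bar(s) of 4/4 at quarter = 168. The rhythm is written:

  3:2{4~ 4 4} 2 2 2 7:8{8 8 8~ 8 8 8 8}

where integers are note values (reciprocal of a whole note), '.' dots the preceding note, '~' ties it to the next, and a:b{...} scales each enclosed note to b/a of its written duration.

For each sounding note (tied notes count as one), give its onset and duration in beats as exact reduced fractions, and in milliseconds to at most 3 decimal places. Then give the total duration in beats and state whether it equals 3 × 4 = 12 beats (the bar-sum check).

1) 0.0ms=0b +476.19ms=4/3b
2) 476.19ms=4/3b +238.095ms=2/3b
3) 714.286ms=2b +714.286ms=2b
4) 1428.571ms=4b +714.286ms=2b
5) 2142.857ms=6b +714.286ms=2b
6) 2857.143ms=8b +204.082ms=4/7b
7) 3061.224ms=60/7b +204.082ms=4/7b
8) 3265.306ms=64/7b +408.163ms=8/7b
9) 3673.469ms=72/7b +204.082ms=4/7b
10) 3877.551ms=76/7b +204.082ms=4/7b
11) 4081.633ms=80/7b +204.082ms=4/7b
Σ=12b of 12 (168bpm 4/4) — PASS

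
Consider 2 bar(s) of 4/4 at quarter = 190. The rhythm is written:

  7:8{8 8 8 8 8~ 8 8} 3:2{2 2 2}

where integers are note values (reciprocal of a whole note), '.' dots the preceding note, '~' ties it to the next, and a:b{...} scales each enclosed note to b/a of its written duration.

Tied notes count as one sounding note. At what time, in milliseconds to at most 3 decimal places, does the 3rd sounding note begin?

note 3 onset = 8/7b = 360.902ms

1. 0.0ms @ 0 + 180.451ms (4/7)
2. 180.451ms @ 4/7 + 180.451ms (4/7)
3. 360.902ms @ 8/7 + 180.451ms (4/7)
4. 541.353ms @ 12/7 + 180.451ms (4/7)
5. 721.805ms @ 16/7 + 360.902ms (8/7)
6. 1082.707ms @ 24/7 + 180.451ms (4/7)
7. 1263.158ms @ 4 + 421.053ms (4/3)
8. 1684.211ms @ 16/3 + 421.053ms (4/3)
9. 2105.263ms @ 20/3 + 421.053ms (4/3)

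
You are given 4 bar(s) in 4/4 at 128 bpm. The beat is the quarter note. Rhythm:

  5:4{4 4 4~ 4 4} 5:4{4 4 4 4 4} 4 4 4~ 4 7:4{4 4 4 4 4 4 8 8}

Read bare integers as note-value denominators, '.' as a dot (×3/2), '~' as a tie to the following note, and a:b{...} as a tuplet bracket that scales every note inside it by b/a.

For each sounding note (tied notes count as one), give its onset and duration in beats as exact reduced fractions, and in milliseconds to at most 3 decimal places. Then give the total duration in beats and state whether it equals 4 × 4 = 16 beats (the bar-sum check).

1) 0.0ms=0b +375.0ms=4/5b
2) 375.0ms=4/5b +375.0ms=4/5b
3) 750.0ms=8/5b +750.0ms=8/5b
4) 1500.0ms=16/5b +375.0ms=4/5b
5) 1875.0ms=4b +375.0ms=4/5b
6) 2250.0ms=24/5b +375.0ms=4/5b
7) 2625.0ms=28/5b +375.0ms=4/5b
8) 3000.0ms=32/5b +375.0ms=4/5b
9) 3375.0ms=36/5b +375.0ms=4/5b
10) 3750.0ms=8b +468.75ms=1b
11) 4218.75ms=9b +468.75ms=1b
12) 4687.5ms=10b +937.5ms=2b
13) 5625.0ms=12b +267.857ms=4/7b
14) 5892.857ms=88/7b +267.857ms=4/7b
15) 6160.714ms=92/7b +267.857ms=4/7b
16) 6428.571ms=96/7b +267.857ms=4/7b
17) 6696.429ms=100/7b +267.857ms=4/7b
18) 6964.286ms=104/7b +267.857ms=4/7b
19) 7232.143ms=108/7b +133.929ms=2/7b
20) 7366.071ms=110/7b +133.929ms=2/7b
Σ=16b of 16 (128bpm 4/4) — PASS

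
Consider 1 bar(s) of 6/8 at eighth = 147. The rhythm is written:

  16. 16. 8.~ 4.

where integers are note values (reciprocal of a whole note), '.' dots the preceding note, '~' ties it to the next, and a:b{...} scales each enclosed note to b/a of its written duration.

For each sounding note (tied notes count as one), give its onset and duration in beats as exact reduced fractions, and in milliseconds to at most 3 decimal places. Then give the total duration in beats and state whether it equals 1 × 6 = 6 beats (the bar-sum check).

1) 0.0ms=0b +306.122ms=3/4b
2) 306.122ms=3/4b +306.122ms=3/4b
3) 612.245ms=3/2b +1836.735ms=9/2b
Σ=6b of 6 (147bpm 6/8) — PASS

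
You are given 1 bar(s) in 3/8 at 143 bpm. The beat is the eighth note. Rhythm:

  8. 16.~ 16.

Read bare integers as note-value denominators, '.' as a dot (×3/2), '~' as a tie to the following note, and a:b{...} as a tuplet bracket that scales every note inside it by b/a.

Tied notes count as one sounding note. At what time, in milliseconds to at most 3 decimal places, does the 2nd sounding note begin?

1. 0.0ms @ 0 + 629.371ms (3/2)
2. 629.371ms @ 3/2 + 629.371ms (3/2)

note 2 onset = 3/2b = 629.371ms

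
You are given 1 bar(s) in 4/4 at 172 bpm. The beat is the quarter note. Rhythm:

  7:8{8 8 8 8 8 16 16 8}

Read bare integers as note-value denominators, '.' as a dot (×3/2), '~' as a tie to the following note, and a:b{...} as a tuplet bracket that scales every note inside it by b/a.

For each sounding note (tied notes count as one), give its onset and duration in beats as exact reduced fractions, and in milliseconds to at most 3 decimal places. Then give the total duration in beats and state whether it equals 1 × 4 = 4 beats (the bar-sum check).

1) 0.0ms=0b +199.336ms=4/7b
2) 199.336ms=4/7b +199.336ms=4/7b
3) 398.671ms=8/7b +199.336ms=4/7b
4) 598.007ms=12/7b +199.336ms=4/7b
5) 797.342ms=16/7b +199.336ms=4/7b
6) 996.678ms=20/7b +99.668ms=2/7b
7) 1096.346ms=22/7b +99.668ms=2/7b
8) 1196.013ms=24/7b +199.336ms=4/7b
Σ=4b of 4 (172bpm 4/4) — PASS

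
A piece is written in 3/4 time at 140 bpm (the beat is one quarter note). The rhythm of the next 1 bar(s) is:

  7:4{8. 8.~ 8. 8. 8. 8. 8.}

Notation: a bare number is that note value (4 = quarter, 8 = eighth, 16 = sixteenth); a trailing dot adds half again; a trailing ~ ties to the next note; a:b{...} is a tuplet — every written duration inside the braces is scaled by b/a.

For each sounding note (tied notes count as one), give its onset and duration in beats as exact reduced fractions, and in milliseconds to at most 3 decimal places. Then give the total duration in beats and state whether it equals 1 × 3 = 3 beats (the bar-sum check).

1) 0.0ms=0b +183.673ms=3/7b
2) 183.673ms=3/7b +367.347ms=6/7b
3) 551.02ms=9/7b +183.673ms=3/7b
4) 734.694ms=12/7b +183.673ms=3/7b
5) 918.367ms=15/7b +183.673ms=3/7b
6) 1102.041ms=18/7b +183.673ms=3/7b
Σ=3b of 3 (140bpm 3/4) — PASS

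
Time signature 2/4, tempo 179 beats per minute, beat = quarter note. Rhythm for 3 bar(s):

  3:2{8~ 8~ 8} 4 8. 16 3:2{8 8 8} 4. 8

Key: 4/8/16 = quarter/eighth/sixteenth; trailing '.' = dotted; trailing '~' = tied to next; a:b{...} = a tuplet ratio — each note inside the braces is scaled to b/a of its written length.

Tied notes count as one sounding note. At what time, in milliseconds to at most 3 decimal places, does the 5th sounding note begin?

1. 0.0ms @ 0 + 335.196ms (1)
2. 335.196ms @ 1 + 335.196ms (1)
3. 670.391ms @ 2 + 251.397ms (3/4)
4. 921.788ms @ 11/4 + 83.799ms (1/4)
5. 1005.587ms @ 3 + 111.732ms (1/3)
6. 1117.318ms @ 10/3 + 111.732ms (1/3)
7. 1229.05ms @ 11/3 + 111.732ms (1/3)
8. 1340.782ms @ 4 + 502.793ms (3/2)
9. 1843.575ms @ 11/2 + 167.598ms (1/2)

note 5 onset = 3b = 1005.587ms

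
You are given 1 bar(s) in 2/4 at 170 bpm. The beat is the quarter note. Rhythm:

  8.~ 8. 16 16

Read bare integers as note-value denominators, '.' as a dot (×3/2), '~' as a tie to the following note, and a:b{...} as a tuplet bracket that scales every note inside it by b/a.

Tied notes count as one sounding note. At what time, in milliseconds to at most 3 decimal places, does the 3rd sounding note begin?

note 3 onset = 7/4b = 617.647ms

1. 0.0ms @ 0 + 529.412ms (3/2)
2. 529.412ms @ 3/2 + 88.235ms (1/4)
3. 617.647ms @ 7/4 + 88.235ms (1/4)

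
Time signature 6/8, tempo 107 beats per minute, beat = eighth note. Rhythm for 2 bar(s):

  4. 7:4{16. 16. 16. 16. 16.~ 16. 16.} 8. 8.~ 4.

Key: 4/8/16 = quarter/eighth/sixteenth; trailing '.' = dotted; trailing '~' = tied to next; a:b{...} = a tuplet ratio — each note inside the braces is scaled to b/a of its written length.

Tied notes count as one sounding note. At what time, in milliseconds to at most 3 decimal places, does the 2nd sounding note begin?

note 2 onset = 3b = 1682.243ms

1. 0.0ms @ 0 + 1682.243ms (3)
2. 1682.243ms @ 3 + 240.32ms (3/7)
3. 1922.563ms @ 24/7 + 240.32ms (3/7)
4. 2162.884ms @ 27/7 + 240.32ms (3/7)
5. 2403.204ms @ 30/7 + 240.32ms (3/7)
6. 2643.525ms @ 33/7 + 480.641ms (6/7)
7. 3124.166ms @ 39/7 + 240.32ms (3/7)
8. 3364.486ms @ 6 + 841.121ms (3/2)
9. 4205.607ms @ 15/2 + 2523.364ms (9/2)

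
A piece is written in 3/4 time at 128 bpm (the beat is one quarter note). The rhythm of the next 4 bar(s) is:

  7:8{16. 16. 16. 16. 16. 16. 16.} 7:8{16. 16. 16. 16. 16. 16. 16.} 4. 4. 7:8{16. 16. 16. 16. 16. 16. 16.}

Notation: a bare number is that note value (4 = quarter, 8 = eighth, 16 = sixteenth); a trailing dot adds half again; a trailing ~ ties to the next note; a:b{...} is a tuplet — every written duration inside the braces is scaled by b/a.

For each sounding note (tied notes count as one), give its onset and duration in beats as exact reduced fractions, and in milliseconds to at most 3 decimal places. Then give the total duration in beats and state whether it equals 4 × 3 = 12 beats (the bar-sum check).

1) 0.0ms=0b +200.893ms=3/7b
2) 200.893ms=3/7b +200.893ms=3/7b
3) 401.786ms=6/7b +200.893ms=3/7b
4) 602.679ms=9/7b +200.893ms=3/7b
5) 803.571ms=12/7b +200.893ms=3/7b
6) 1004.464ms=15/7b +200.893ms=3/7b
7) 1205.357ms=18/7b +200.893ms=3/7b
8) 1406.25ms=3b +200.893ms=3/7b
9) 1607.143ms=24/7b +200.893ms=3/7b
10) 1808.036ms=27/7b +200.893ms=3/7b
11) 2008.929ms=30/7b +200.893ms=3/7b
12) 2209.821ms=33/7b +200.893ms=3/7b
13) 2410.714ms=36/7b +200.893ms=3/7b
14) 2611.607ms=39/7b +200.893ms=3/7b
15) 2812.5ms=6b +703.125ms=3/2b
16) 3515.625ms=15/2b +703.125ms=3/2b
17) 4218.75ms=9b +200.893ms=3/7b
18) 4419.643ms=66/7b +200.893ms=3/7b
19) 4620.536ms=69/7b +200.893ms=3/7b
20) 4821.429ms=72/7b +200.893ms=3/7b
21) 5022.321ms=75/7b +200.893ms=3/7b
22) 5223.214ms=78/7b +200.893ms=3/7b
23) 5424.107ms=81/7b +200.893ms=3/7b
Σ=12b of 12 (128bpm 3/4) — PASS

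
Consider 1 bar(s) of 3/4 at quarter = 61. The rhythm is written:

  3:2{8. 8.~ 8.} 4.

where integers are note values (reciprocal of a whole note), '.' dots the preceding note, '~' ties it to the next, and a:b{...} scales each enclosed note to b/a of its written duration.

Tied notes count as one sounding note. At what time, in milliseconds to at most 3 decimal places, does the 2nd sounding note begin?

note 2 onset = 1/2b = 491.803ms

1. 0.0ms @ 0 + 491.803ms (1/2)
2. 491.803ms @ 1/2 + 983.607ms (1)
3. 1475.41ms @ 3/2 + 1475.41ms (3/2)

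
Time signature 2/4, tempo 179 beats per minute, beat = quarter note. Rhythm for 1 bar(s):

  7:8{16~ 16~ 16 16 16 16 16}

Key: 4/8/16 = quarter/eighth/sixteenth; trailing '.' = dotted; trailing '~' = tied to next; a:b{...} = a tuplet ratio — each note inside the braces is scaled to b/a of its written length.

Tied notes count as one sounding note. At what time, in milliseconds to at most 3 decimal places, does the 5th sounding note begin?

note 5 onset = 12/7b = 574.621ms

1. 0.0ms @ 0 + 287.31ms (6/7)
2. 287.31ms @ 6/7 + 95.77ms (2/7)
3. 383.081ms @ 8/7 + 95.77ms (2/7)
4. 478.851ms @ 10/7 + 95.77ms (2/7)
5. 574.621ms @ 12/7 + 95.77ms (2/7)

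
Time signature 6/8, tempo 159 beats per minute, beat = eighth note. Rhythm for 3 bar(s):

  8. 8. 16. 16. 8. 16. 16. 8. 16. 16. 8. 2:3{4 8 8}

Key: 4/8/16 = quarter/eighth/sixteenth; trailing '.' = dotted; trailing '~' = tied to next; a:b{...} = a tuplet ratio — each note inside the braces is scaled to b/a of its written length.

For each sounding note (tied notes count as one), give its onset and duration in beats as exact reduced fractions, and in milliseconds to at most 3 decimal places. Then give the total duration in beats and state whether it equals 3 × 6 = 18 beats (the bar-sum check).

1) 0.0ms=0b +566.038ms=3/2b
2) 566.038ms=3/2b +566.038ms=3/2b
3) 1132.075ms=3b +283.019ms=3/4b
4) 1415.094ms=15/4b +283.019ms=3/4b
5) 1698.113ms=9/2b +566.038ms=3/2b
6) 2264.151ms=6b +283.019ms=3/4b
7) 2547.17ms=27/4b +283.019ms=3/4b
8) 2830.189ms=15/2b +566.038ms=3/2b
9) 3396.226ms=9b +283.019ms=3/4b
10) 3679.245ms=39/4b +283.019ms=3/4b
11) 3962.264ms=21/2b +566.038ms=3/2b
12) 4528.302ms=12b +1132.075ms=3b
13) 5660.377ms=15b +566.038ms=3/2b
14) 6226.415ms=33/2b +566.038ms=3/2b
Σ=18b of 18 (159bpm 6/8) — PASS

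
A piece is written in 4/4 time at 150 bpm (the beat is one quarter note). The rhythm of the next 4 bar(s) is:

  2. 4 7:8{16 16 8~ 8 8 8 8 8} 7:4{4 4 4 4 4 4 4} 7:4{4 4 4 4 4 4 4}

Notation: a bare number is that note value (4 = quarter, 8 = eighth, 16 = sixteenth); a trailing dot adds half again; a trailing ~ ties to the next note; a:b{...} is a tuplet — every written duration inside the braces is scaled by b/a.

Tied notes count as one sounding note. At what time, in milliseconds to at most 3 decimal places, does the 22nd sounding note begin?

note 22 onset = 104/7b = 5942.857ms

1. 0.0ms @ 0 + 1200.0ms (3)
2. 1200.0ms @ 3 + 400.0ms (1)
3. 1600.0ms @ 4 + 114.286ms (2/7)
4. 1714.286ms @ 30/7 + 114.286ms (2/7)
5. 1828.571ms @ 32/7 + 457.143ms (8/7)
6. 2285.714ms @ 40/7 + 228.571ms (4/7)
7. 2514.286ms @ 44/7 + 228.571ms (4/7)
8. 2742.857ms @ 48/7 + 228.571ms (4/7)
9. 2971.429ms @ 52/7 + 228.571ms (4/7)
10. 3200.0ms @ 8 + 228.571ms (4/7)
11. 3428.571ms @ 60/7 + 228.571ms (4/7)
12. 3657.143ms @ 64/7 + 228.571ms (4/7)
13. 3885.714ms @ 68/7 + 228.571ms (4/7)
14. 4114.286ms @ 72/7 + 228.571ms (4/7)
15. 4342.857ms @ 76/7 + 228.571ms (4/7)
16. 4571.429ms @ 80/7 + 228.571ms (4/7)
17. 4800.0ms @ 12 + 228.571ms (4/7)
18. 5028.571ms @ 88/7 + 228.571ms (4/7)
19. 5257.143ms @ 92/7 + 228.571ms (4/7)
20. 5485.714ms @ 96/7 + 228.571ms (4/7)
21. 5714.286ms @ 100/7 + 228.571ms (4/7)
22. 5942.857ms @ 104/7 + 228.571ms (4/7)
23. 6171.429ms @ 108/7 + 228.571ms (4/7)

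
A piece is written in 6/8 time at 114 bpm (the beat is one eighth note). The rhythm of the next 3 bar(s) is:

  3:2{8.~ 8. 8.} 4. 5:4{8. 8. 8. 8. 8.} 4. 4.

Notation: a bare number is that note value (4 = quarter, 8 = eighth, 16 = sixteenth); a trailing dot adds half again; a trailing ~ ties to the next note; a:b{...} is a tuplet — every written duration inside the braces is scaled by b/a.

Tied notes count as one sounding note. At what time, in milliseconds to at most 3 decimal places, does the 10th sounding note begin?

note 10 onset = 15b = 7894.737ms

1. 0.0ms @ 0 + 1052.632ms (2)
2. 1052.632ms @ 2 + 526.316ms (1)
3. 1578.947ms @ 3 + 1578.947ms (3)
4. 3157.895ms @ 6 + 631.579ms (6/5)
5. 3789.474ms @ 36/5 + 631.579ms (6/5)
6. 4421.053ms @ 42/5 + 631.579ms (6/5)
7. 5052.632ms @ 48/5 + 631.579ms (6/5)
8. 5684.211ms @ 54/5 + 631.579ms (6/5)
9. 6315.789ms @ 12 + 1578.947ms (3)
10. 7894.737ms @ 15 + 1578.947ms (3)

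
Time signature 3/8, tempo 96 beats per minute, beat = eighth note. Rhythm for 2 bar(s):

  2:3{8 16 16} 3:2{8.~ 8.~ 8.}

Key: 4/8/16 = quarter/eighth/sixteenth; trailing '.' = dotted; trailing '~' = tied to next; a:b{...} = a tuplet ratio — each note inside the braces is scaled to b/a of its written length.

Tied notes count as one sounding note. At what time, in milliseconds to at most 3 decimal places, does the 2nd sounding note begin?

note 2 onset = 3/2b = 937.5ms

1. 0.0ms @ 0 + 937.5ms (3/2)
2. 937.5ms @ 3/2 + 468.75ms (3/4)
3. 1406.25ms @ 9/4 + 468.75ms (3/4)
4. 1875.0ms @ 3 + 1875.0ms (3)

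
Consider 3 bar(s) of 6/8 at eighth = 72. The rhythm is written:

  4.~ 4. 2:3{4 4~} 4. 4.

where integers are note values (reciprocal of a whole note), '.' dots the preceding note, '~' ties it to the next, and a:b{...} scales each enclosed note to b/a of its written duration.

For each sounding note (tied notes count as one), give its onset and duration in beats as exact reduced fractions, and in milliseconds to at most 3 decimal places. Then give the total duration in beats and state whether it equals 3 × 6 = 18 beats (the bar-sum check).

1) 0.0ms=0b +5000.0ms=6b
2) 5000.0ms=6b +2500.0ms=3b
3) 7500.0ms=9b +5000.0ms=6b
4) 12500.0ms=15b +2500.0ms=3b
Σ=18b of 18 (72bpm 6/8) — PASS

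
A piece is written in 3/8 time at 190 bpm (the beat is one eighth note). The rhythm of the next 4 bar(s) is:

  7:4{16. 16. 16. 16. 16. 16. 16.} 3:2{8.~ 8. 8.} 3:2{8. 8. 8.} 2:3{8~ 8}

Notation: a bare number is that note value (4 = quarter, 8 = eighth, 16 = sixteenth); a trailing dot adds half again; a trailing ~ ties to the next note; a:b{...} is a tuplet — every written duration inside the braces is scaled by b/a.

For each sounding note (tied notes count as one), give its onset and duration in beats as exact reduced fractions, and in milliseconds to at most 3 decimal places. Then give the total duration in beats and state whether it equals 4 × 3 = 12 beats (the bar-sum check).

1) 0.0ms=0b +135.338ms=3/7b
2) 135.338ms=3/7b +135.338ms=3/7b
3) 270.677ms=6/7b +135.338ms=3/7b
4) 406.015ms=9/7b +135.338ms=3/7b
5) 541.353ms=12/7b +135.338ms=3/7b
6) 676.692ms=15/7b +135.338ms=3/7b
7) 812.03ms=18/7b +135.338ms=3/7b
8) 947.368ms=3b +631.579ms=2b
9) 1578.947ms=5b +315.789ms=1b
10) 1894.737ms=6b +315.789ms=1b
11) 2210.526ms=7b +315.789ms=1b
12) 2526.316ms=8b +315.789ms=1b
13) 2842.105ms=9b +947.368ms=3b
Σ=12b of 12 (190bpm 3/8) — PASS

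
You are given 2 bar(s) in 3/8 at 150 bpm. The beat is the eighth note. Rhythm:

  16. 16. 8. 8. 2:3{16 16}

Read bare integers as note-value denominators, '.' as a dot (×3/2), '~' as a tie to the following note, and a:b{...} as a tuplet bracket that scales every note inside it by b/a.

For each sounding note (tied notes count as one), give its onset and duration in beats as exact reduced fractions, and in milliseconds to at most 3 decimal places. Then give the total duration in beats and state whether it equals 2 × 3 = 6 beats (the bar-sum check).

1) 0.0ms=0b +300.0ms=3/4b
2) 300.0ms=3/4b +300.0ms=3/4b
3) 600.0ms=3/2b +600.0ms=3/2b
4) 1200.0ms=3b +600.0ms=3/2b
5) 1800.0ms=9/2b +300.0ms=3/4b
6) 2100.0ms=21/4b +300.0ms=3/4b
Σ=6b of 6 (150bpm 3/8) — PASS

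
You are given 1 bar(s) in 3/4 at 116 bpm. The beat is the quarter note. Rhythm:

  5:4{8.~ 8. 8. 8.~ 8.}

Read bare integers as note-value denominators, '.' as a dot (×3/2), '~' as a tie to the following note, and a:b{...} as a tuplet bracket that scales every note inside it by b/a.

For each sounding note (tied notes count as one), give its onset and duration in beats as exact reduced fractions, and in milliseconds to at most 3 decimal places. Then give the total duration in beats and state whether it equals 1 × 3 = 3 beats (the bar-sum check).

1) 0.0ms=0b +620.69ms=6/5b
2) 620.69ms=6/5b +310.345ms=3/5b
3) 931.034ms=9/5b +620.69ms=6/5b
Σ=3b of 3 (116bpm 3/4) — PASS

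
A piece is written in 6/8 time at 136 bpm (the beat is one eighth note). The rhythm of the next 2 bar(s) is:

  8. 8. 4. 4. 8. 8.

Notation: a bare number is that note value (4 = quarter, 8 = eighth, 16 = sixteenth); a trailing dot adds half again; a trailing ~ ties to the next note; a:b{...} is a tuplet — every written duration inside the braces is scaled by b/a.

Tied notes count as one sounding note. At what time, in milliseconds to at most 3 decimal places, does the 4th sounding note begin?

1. 0.0ms @ 0 + 661.765ms (3/2)
2. 661.765ms @ 3/2 + 661.765ms (3/2)
3. 1323.529ms @ 3 + 1323.529ms (3)
4. 2647.059ms @ 6 + 1323.529ms (3)
5. 3970.588ms @ 9 + 661.765ms (3/2)
6. 4632.353ms @ 21/2 + 661.765ms (3/2)

note 4 onset = 6b = 2647.059ms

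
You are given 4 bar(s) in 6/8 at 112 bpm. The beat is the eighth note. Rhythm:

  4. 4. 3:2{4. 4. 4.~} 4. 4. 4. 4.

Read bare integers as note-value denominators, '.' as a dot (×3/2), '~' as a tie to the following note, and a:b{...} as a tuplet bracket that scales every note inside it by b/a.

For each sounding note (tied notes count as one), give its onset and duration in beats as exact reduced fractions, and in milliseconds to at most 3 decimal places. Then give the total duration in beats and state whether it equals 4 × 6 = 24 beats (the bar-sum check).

1) 0.0ms=0b +1607.143ms=3b
2) 1607.143ms=3b +1607.143ms=3b
3) 3214.286ms=6b +1071.429ms=2b
4) 4285.714ms=8b +1071.429ms=2b
5) 5357.143ms=10b +2678.571ms=5b
6) 8035.714ms=15b +1607.143ms=3b
7) 9642.857ms=18b +1607.143ms=3b
8) 11250.0ms=21b +1607.143ms=3b
Σ=24b of 24 (112bpm 6/8) — PASS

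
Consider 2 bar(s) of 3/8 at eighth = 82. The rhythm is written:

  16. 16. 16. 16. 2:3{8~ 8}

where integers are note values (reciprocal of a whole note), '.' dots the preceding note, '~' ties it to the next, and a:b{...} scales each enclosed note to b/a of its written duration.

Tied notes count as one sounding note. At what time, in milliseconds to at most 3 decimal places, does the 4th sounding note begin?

1. 0.0ms @ 0 + 548.78ms (3/4)
2. 548.78ms @ 3/4 + 548.78ms (3/4)
3. 1097.561ms @ 3/2 + 548.78ms (3/4)
4. 1646.341ms @ 9/4 + 548.78ms (3/4)
5. 2195.122ms @ 3 + 2195.122ms (3)

note 4 onset = 9/4b = 1646.341ms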